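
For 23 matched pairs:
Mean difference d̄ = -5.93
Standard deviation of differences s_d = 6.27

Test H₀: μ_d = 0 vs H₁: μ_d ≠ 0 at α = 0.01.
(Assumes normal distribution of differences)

Answer: t = -4.5357, reject H₀

Derivation:
df = n - 1 = 22
SE = s_d/√n = 6.27/√23 = 1.3074
t = d̄/SE = -5.93/1.3074 = -4.5357
Critical value: t_{0.005,22} = ±2.819
p-value ≈ 0.0002
Decision: reject H₀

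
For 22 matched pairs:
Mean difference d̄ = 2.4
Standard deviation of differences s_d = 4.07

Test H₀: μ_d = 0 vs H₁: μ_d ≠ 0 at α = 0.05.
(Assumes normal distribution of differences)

Answer: t = 2.7659, reject H₀

Derivation:
df = n - 1 = 21
SE = s_d/√n = 4.07/√22 = 0.8677
t = d̄/SE = 2.4/0.8677 = 2.7659
Critical value: t_{0.025,21} = ±2.080
p-value ≈ 0.0116
Decision: reject H₀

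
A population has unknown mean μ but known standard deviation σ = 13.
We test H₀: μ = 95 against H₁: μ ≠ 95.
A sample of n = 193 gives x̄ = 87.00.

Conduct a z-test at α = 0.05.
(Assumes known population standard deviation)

Standard error: SE = σ/√n = 13/√193 = 0.9358
z-statistic: z = (x̄ - μ₀)/SE = (87.00 - 95)/0.9358 = -8.5488
Critical value: ±1.960
p-value < 0.0001
Decision: reject H₀

Answer: z = -8.5488, reject H₀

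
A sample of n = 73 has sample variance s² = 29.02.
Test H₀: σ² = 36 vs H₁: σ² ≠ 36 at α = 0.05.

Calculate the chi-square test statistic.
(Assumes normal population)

Answer: χ² = 58.0400, fail to reject H₀

Derivation:
df = n - 1 = 72
χ² = (n-1)s²/σ₀² = 72×29.02/36 = 58.0400
Critical values: χ²_{0.975,72} = 50.428, χ²_{0.025,72} = 97.353
Rejection region: χ² < 50.428 or χ² > 97.353
Decision: fail to reject H₀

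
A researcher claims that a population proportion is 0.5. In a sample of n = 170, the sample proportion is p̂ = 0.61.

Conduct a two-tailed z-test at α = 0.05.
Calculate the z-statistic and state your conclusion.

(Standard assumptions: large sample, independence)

Answer: z = 2.8685, reject H₀

Derivation:
H₀: p = 0.5, H₁: p ≠ 0.5
Standard error: SE = √(p₀(1-p₀)/n) = √(0.5×0.5/170) = 0.038348
z-statistic: z = (p̂ - p₀)/SE = (0.61 - 0.5)/0.038348 = 2.8685
Critical value: z_0.025 = ±1.960
p-value = 0.0041
Decision: reject H₀ at α = 0.05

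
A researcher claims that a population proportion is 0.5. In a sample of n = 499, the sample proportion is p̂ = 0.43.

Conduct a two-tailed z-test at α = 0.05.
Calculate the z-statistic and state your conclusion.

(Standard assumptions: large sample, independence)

Answer: z = -3.1274, reject H₀

Derivation:
H₀: p = 0.5, H₁: p ≠ 0.5
Standard error: SE = √(p₀(1-p₀)/n) = √(0.5×0.5/499) = 0.022383
z-statistic: z = (p̂ - p₀)/SE = (0.43 - 0.5)/0.022383 = -3.1274
Critical value: z_0.025 = ±1.960
p-value = 0.0018
Decision: reject H₀ at α = 0.05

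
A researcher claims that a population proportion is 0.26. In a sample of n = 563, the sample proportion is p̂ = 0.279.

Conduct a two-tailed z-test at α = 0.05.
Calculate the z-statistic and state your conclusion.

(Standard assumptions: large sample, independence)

H₀: p = 0.26, H₁: p ≠ 0.26
Standard error: SE = √(p₀(1-p₀)/n) = √(0.26×0.74/563) = 0.018486
z-statistic: z = (p̂ - p₀)/SE = (0.279 - 0.26)/0.018486 = 1.0278
Critical value: z_0.025 = ±1.960
p-value = 0.3040
Decision: fail to reject H₀ at α = 0.05

Answer: z = 1.0278, fail to reject H₀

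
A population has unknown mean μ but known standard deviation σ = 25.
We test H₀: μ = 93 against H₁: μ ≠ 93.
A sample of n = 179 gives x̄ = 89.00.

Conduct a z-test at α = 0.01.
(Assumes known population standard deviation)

Standard error: SE = σ/√n = 25/√179 = 1.8686
z-statistic: z = (x̄ - μ₀)/SE = (89.00 - 93)/1.8686 = -2.1406
Critical value: ±2.576
p-value = 0.0323
Decision: fail to reject H₀

Answer: z = -2.1406, fail to reject H₀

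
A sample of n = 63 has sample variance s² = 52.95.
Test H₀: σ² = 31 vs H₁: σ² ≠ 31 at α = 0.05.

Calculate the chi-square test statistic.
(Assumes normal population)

Answer: χ² = 105.9000, reject H₀

Derivation:
df = n - 1 = 62
χ² = (n-1)s²/σ₀² = 62×52.95/31 = 105.9000
Critical values: χ²_{0.975,62} = 42.126, χ²_{0.025,62} = 85.654
Rejection region: χ² < 42.126 or χ² > 85.654
Decision: reject H₀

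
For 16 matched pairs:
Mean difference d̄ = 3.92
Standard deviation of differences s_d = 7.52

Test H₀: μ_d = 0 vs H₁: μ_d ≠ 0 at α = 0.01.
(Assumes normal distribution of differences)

df = n - 1 = 15
SE = s_d/√n = 7.52/√16 = 1.8800
t = d̄/SE = 3.92/1.8800 = 2.0851
Critical value: t_{0.005,15} = ±2.947
p-value ≈ 0.0546
Decision: fail to reject H₀

Answer: t = 2.0851, fail to reject H₀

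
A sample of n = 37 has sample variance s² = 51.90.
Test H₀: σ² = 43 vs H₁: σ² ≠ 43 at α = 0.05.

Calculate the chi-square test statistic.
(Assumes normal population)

Answer: χ² = 43.4512, fail to reject H₀

Derivation:
df = n - 1 = 36
χ² = (n-1)s²/σ₀² = 36×51.90/43 = 43.4512
Critical values: χ²_{0.975,36} = 21.336, χ²_{0.025,36} = 54.437
Rejection region: χ² < 21.336 or χ² > 54.437
Decision: fail to reject H₀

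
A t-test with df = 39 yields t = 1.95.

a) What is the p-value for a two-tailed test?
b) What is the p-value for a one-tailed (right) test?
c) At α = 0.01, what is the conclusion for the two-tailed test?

Answer: a) 0.0584, b) 0.0292, c) fail to reject H₀

Derivation:
Using t-distribution with df = 39:
a) Two-tailed: p = 2×P(T > 1.95) = 0.0584
b) One-tailed: p = P(T > 1.95) = 0.0292
c) 0.0584 ≥ 0.01, fail to reject H₀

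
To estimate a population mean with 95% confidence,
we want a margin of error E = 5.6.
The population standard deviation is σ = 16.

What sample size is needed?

Answer: n = 32

Derivation:
z_0.025 = 1.960
n = (z×σ/E)² = (1.960×16/5.6)²
n = 31.3600
Round up: n = 32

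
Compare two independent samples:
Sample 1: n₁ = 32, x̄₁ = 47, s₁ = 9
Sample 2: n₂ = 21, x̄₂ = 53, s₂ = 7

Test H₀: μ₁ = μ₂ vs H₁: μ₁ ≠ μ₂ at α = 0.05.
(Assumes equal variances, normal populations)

Answer: t = -2.5823, reject H₀

Derivation:
Pooled variance: s²_p = [31×9² + 20×7²]/(51) = 68.4510
s_p = 8.2735
SE = s_p×√(1/n₁ + 1/n₂) = 8.2735×√(1/32 + 1/21) = 2.3235
t = (x̄₁ - x̄₂)/SE = (47 - 53)/2.3235 = -2.5823
df = 51, t-critical = ±2.008
Decision: reject H₀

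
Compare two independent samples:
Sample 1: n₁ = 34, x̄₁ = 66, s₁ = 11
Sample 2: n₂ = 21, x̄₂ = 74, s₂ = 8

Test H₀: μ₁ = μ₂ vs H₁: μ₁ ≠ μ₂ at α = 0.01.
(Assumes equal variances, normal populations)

Answer: t = -2.8898, reject H₀

Derivation:
Pooled variance: s²_p = [33×11² + 20×8²]/(53) = 99.4906
s_p = 9.9745
SE = s_p×√(1/n₁ + 1/n₂) = 9.9745×√(1/34 + 1/21) = 2.7684
t = (x̄₁ - x̄₂)/SE = (66 - 74)/2.7684 = -2.8898
df = 53, t-critical = ±2.672
Decision: reject H₀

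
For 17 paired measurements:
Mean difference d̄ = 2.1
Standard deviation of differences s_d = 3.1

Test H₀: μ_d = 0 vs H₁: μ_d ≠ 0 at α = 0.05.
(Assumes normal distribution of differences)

Answer: t = 2.7929, reject H₀

Derivation:
df = n - 1 = 16
SE = s_d/√n = 3.1/√17 = 0.7519
t = d̄/SE = 2.1/0.7519 = 2.7929
Critical value: t_{0.025,16} = ±2.120
p-value ≈ 0.0130
Decision: reject H₀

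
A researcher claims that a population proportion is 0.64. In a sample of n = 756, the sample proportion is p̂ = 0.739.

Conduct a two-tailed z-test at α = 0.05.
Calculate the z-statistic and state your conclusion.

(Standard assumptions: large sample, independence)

H₀: p = 0.64, H₁: p ≠ 0.64
Standard error: SE = √(p₀(1-p₀)/n) = √(0.64×0.36/756) = 0.017457
z-statistic: z = (p̂ - p₀)/SE = (0.739 - 0.64)/0.017457 = 5.6711
Critical value: z_0.025 = ±1.960
p-value < 0.0001
Decision: reject H₀ at α = 0.05

Answer: z = 5.6711, reject H₀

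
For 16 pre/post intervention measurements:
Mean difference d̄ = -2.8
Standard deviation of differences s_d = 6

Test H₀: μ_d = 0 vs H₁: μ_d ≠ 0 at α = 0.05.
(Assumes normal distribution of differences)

Answer: t = -1.8667, fail to reject H₀

Derivation:
df = n - 1 = 15
SE = s_d/√n = 6/√16 = 1.5000
t = d̄/SE = -2.8/1.5000 = -1.8667
Critical value: t_{0.025,15} = ±2.131
p-value ≈ 0.0816
Decision: fail to reject H₀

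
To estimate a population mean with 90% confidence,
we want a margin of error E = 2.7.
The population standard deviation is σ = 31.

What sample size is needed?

z_0.05 = 1.645
n = (z×σ/E)² = (1.645×31/2.7)²
n = 356.7202
Round up: n = 357

Answer: n = 357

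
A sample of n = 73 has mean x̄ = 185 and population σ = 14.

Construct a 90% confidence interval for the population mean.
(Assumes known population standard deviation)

Confidence level: 90%, α = 0.1
z_0.05 = 1.645
SE = σ/√n = 14/√73 = 1.6386
Margin of error = 1.645 × 1.6386 = 2.6955
CI: x̄ ± margin = 185 ± 2.6955
CI: (182.3045, 187.6955)

Answer: (182.3045, 187.6955)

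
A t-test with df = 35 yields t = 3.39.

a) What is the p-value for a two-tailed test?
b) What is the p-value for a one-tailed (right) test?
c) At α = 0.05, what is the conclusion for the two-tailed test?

Using t-distribution with df = 35:
a) Two-tailed: p = 2×P(T > 3.39) = 0.0017
b) One-tailed: p = P(T > 3.39) = 0.0009
c) 0.0017 < 0.05, reject H₀

Answer: a) 0.0017, b) 0.0009, c) reject H₀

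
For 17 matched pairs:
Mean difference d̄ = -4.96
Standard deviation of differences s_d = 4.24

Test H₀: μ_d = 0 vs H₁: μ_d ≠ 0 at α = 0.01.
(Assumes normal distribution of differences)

df = n - 1 = 16
SE = s_d/√n = 4.24/√17 = 1.0284
t = d̄/SE = -4.96/1.0284 = -4.8230
Critical value: t_{0.005,16} = ±2.921
p-value ≈ 0.0002
Decision: reject H₀

Answer: t = -4.8230, reject H₀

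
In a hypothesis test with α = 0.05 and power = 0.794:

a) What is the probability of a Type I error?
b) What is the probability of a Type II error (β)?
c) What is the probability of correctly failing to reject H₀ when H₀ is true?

Answer: a) 0.05, b) 0.206, c) 0.95

Derivation:
a) Type I error probability = α = 0.05
b) Power = P(reject H₀ | H₁ true) = 1 - β = 0.794, so Type II error probability = β = 1 - Power = 0.206
c) P(fail to reject H₀ | H₀ true) = 1 - α = 0.95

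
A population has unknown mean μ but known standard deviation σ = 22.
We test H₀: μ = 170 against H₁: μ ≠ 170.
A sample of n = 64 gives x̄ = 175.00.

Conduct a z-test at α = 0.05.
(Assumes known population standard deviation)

Answer: z = 1.8182, fail to reject H₀

Derivation:
Standard error: SE = σ/√n = 22/√64 = 2.7500
z-statistic: z = (x̄ - μ₀)/SE = (175.00 - 170)/2.7500 = 1.8182
Critical value: ±1.960
p-value = 0.0690
Decision: fail to reject H₀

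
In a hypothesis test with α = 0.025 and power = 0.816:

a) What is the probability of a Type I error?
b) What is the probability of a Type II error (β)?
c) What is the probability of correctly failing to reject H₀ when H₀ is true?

Answer: a) 0.025, b) 0.184, c) 0.975

Derivation:
a) Type I error probability = α = 0.025
b) Power = P(reject H₀ | H₁ true) = 1 - β = 0.816, so Type II error probability = β = 1 - Power = 0.184
c) P(fail to reject H₀ | H₀ true) = 1 - α = 0.975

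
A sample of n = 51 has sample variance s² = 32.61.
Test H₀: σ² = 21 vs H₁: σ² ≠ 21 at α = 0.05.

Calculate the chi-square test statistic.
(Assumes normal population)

Answer: χ² = 77.6429, reject H₀

Derivation:
df = n - 1 = 50
χ² = (n-1)s²/σ₀² = 50×32.61/21 = 77.6429
Critical values: χ²_{0.975,50} = 32.357, χ²_{0.025,50} = 71.420
Rejection region: χ² < 32.357 or χ² > 71.420
Decision: reject H₀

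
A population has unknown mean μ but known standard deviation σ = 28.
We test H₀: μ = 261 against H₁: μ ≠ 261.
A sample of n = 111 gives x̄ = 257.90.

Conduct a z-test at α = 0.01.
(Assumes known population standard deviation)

Standard error: SE = σ/√n = 28/√111 = 2.6576
z-statistic: z = (x̄ - μ₀)/SE = (257.90 - 261)/2.6576 = -1.1665
Critical value: ±2.576
p-value = 0.2434
Decision: fail to reject H₀

Answer: z = -1.1665, fail to reject H₀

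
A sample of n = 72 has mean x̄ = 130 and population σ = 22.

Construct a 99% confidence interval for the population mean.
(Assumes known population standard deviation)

Confidence level: 99%, α = 0.01
z_0.005 = 2.576
SE = σ/√n = 22/√72 = 2.5927
Margin of error = 2.576 × 2.5927 = 6.6788
CI: x̄ ± margin = 130 ± 6.6788
CI: (123.3212, 136.6788)

Answer: (123.3212, 136.6788)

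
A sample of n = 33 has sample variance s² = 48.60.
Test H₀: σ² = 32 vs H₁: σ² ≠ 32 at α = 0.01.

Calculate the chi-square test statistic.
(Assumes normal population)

Answer: χ² = 48.6000, fail to reject H₀

Derivation:
df = n - 1 = 32
χ² = (n-1)s²/σ₀² = 32×48.60/32 = 48.6000
Critical values: χ²_{0.995,32} = 15.134, χ²_{0.005,32} = 56.328
Rejection region: χ² < 15.134 or χ² > 56.328
Decision: fail to reject H₀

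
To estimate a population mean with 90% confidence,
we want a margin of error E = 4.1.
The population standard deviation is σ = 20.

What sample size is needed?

z_0.05 = 1.645
n = (z×σ/E)² = (1.645×20/4.1)²
n = 64.3908
Round up: n = 65

Answer: n = 65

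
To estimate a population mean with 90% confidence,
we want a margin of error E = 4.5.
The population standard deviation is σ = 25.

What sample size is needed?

z_0.05 = 1.645
n = (z×σ/E)² = (1.645×25/4.5)²
n = 83.5193
Round up: n = 84

Answer: n = 84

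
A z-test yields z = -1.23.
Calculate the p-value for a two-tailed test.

Answer: p-value ≈ 0.2187

Derivation:
For z = -1.23:
p = 2×P(Z > |-1.23|) = 2×(1 - Φ(1.23)) = 0.2187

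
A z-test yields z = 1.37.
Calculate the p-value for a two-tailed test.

Answer: p-value ≈ 0.1707

Derivation:
For z = 1.37:
p = 2×P(Z > |1.37|) = 2×(1 - Φ(1.37)) = 0.1707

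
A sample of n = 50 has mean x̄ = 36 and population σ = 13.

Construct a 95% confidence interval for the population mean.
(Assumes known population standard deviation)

Answer: (32.3965, 39.6035)

Derivation:
Confidence level: 95%, α = 0.05
z_0.025 = 1.960
SE = σ/√n = 13/√50 = 1.8385
Margin of error = 1.960 × 1.8385 = 3.6035
CI: x̄ ± margin = 36 ± 3.6035
CI: (32.3965, 39.6035)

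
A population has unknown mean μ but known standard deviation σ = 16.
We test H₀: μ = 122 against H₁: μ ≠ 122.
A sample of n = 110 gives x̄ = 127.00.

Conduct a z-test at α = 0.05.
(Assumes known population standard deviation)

Standard error: SE = σ/√n = 16/√110 = 1.5255
z-statistic: z = (x̄ - μ₀)/SE = (127.00 - 122)/1.5255 = 3.2776
Critical value: ±1.960
p-value = 0.0010
Decision: reject H₀

Answer: z = 3.2776, reject H₀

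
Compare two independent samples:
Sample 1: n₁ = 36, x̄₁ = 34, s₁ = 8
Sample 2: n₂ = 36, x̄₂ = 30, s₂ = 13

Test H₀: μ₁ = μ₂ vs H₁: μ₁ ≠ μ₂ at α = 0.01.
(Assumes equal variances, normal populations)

Answer: t = 1.5723, fail to reject H₀

Derivation:
Pooled variance: s²_p = [35×8² + 35×13²]/(70) = 116.5000
s_p = 10.7935
SE = s_p×√(1/n₁ + 1/n₂) = 10.7935×√(1/36 + 1/36) = 2.5441
t = (x̄₁ - x̄₂)/SE = (34 - 30)/2.5441 = 1.5723
df = 70, t-critical = ±2.648
Decision: fail to reject H₀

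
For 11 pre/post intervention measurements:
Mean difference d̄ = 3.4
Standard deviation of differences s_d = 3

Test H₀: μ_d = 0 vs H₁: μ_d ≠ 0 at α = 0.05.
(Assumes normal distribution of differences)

Answer: t = 3.7590, reject H₀

Derivation:
df = n - 1 = 10
SE = s_d/√n = 3/√11 = 0.9045
t = d̄/SE = 3.4/0.9045 = 3.7590
Critical value: t_{0.025,10} = ±2.228
p-value ≈ 0.0037
Decision: reject H₀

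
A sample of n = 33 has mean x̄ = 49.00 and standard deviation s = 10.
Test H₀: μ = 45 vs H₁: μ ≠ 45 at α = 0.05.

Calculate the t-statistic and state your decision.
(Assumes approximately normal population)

df = n - 1 = 32
SE = s/√n = 10/√33 = 1.7408
t = (x̄ - μ₀)/SE = (49.00 - 45)/1.7408 = 2.2978
Critical value: t_{0.025,32} = ±2.037
p-value ≈ 0.0283
Decision: reject H₀

Answer: t = 2.2978, reject H₀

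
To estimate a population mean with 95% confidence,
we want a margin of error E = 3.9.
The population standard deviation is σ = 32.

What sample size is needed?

Answer: n = 259

Derivation:
z_0.025 = 1.960
n = (z×σ/E)² = (1.960×32/3.9)²
n = 258.6324
Round up: n = 259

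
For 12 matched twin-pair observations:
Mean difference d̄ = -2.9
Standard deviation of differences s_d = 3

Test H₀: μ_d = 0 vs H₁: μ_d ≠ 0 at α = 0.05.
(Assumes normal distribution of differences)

df = n - 1 = 11
SE = s_d/√n = 3/√12 = 0.8660
t = d̄/SE = -2.9/0.8660 = -3.3487
Critical value: t_{0.025,11} = ±2.201
p-value ≈ 0.0065
Decision: reject H₀

Answer: t = -3.3487, reject H₀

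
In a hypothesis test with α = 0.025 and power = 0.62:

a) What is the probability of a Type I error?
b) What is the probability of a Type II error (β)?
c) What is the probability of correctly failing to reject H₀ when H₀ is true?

Answer: a) 0.025, b) 0.38, c) 0.975

Derivation:
a) Type I error probability = α = 0.025
b) Power = P(reject H₀ | H₁ true) = 1 - β = 0.62, so Type II error probability = β = 1 - Power = 0.38
c) P(fail to reject H₀ | H₀ true) = 1 - α = 0.975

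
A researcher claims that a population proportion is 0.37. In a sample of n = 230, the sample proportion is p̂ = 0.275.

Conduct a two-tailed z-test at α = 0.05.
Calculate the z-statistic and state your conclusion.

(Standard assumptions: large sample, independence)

Answer: z = -2.9841, reject H₀

Derivation:
H₀: p = 0.37, H₁: p ≠ 0.37
Standard error: SE = √(p₀(1-p₀)/n) = √(0.37×0.63/230) = 0.031835
z-statistic: z = (p̂ - p₀)/SE = (0.275 - 0.37)/0.031835 = -2.9841
Critical value: z_0.025 = ±1.960
p-value = 0.0028
Decision: reject H₀ at α = 0.05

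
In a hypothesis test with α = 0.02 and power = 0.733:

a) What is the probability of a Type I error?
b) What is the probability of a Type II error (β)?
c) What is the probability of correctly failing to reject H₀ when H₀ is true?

Answer: a) 0.02, b) 0.267, c) 0.98

Derivation:
a) Type I error probability = α = 0.02
b) Power = P(reject H₀ | H₁ true) = 1 - β = 0.733, so Type II error probability = β = 1 - Power = 0.267
c) P(fail to reject H₀ | H₀ true) = 1 - α = 0.98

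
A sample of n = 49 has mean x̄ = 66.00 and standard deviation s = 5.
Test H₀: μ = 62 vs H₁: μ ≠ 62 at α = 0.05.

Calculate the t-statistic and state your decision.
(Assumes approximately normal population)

Answer: t = 5.5999, reject H₀

Derivation:
df = n - 1 = 48
SE = s/√n = 5/√49 = 0.7143
t = (x̄ - μ₀)/SE = (66.00 - 62)/0.7143 = 5.5999
Critical value: t_{0.025,48} = ±2.011
p-value < 0.0001
Decision: reject H₀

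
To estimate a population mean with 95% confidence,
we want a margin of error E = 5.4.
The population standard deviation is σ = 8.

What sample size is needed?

Answer: n = 9

Derivation:
z_0.025 = 1.960
n = (z×σ/E)² = (1.960×8/5.4)²
n = 8.4315
Round up: n = 9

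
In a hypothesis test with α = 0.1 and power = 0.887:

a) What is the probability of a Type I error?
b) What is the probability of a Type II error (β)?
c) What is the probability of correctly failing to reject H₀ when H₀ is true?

Answer: a) 0.1, b) 0.113, c) 0.9

Derivation:
a) Type I error probability = α = 0.1
b) Power = P(reject H₀ | H₁ true) = 1 - β = 0.887, so Type II error probability = β = 1 - Power = 0.113
c) P(fail to reject H₀ | H₀ true) = 1 - α = 0.9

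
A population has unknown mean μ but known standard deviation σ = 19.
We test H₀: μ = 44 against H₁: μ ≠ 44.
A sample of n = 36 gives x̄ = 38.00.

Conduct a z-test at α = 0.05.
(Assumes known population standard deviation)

Answer: z = -1.8947, fail to reject H₀

Derivation:
Standard error: SE = σ/√n = 19/√36 = 3.1667
z-statistic: z = (x̄ - μ₀)/SE = (38.00 - 44)/3.1667 = -1.8947
Critical value: ±1.960
p-value = 0.0581
Decision: fail to reject H₀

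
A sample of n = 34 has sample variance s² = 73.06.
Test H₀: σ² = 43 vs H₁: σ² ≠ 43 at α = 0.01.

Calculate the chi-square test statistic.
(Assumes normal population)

df = n - 1 = 33
χ² = (n-1)s²/σ₀² = 33×73.06/43 = 56.0693
Critical values: χ²_{0.995,33} = 15.815, χ²_{0.005,33} = 57.648
Rejection region: χ² < 15.815 or χ² > 57.648
Decision: fail to reject H₀

Answer: χ² = 56.0693, fail to reject H₀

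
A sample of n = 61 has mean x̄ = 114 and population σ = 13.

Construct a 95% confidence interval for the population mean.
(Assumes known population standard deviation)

Answer: (110.7376, 117.2624)

Derivation:
Confidence level: 95%, α = 0.05
z_0.025 = 1.960
SE = σ/√n = 13/√61 = 1.6645
Margin of error = 1.960 × 1.6645 = 3.2624
CI: x̄ ± margin = 114 ± 3.2624
CI: (110.7376, 117.2624)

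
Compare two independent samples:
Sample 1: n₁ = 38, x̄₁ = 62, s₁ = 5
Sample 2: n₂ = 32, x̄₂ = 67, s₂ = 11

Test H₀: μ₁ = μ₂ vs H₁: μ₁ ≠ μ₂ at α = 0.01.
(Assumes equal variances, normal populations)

Pooled variance: s²_p = [37×5² + 31×11²]/(68) = 68.7647
s_p = 8.2924
SE = s_p×√(1/n₁ + 1/n₂) = 8.2924×√(1/38 + 1/32) = 1.9896
t = (x̄₁ - x̄₂)/SE = (62 - 67)/1.9896 = -2.5131
df = 68, t-critical = ±2.650
Decision: fail to reject H₀

Answer: t = -2.5131, fail to reject H₀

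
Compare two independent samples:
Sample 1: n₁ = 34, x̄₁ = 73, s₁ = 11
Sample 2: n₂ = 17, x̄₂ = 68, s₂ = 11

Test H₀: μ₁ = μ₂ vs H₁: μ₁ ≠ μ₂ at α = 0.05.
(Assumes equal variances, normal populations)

Pooled variance: s²_p = [33×11² + 16×11²]/(49) = 121.0000
s_p = 11.0000
SE = s_p×√(1/n₁ + 1/n₂) = 11.0000×√(1/34 + 1/17) = 3.2675
t = (x̄₁ - x̄₂)/SE = (73 - 68)/3.2675 = 1.5302
df = 49, t-critical = ±2.010
Decision: fail to reject H₀

Answer: t = 1.5302, fail to reject H₀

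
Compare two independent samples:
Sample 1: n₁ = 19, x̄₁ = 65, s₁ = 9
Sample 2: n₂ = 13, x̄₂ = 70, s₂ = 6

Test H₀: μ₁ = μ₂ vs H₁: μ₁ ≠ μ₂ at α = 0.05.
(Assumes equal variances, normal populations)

Answer: t = -1.7501, fail to reject H₀

Derivation:
Pooled variance: s²_p = [18×9² + 12×6²]/(30) = 63.0000
s_p = 7.9373
SE = s_p×√(1/n₁ + 1/n₂) = 7.9373×√(1/19 + 1/13) = 2.8569
t = (x̄₁ - x̄₂)/SE = (65 - 70)/2.8569 = -1.7501
df = 30, t-critical = ±2.042
Decision: fail to reject H₀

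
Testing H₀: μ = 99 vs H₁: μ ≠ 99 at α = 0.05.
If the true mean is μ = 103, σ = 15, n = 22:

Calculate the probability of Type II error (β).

Answer: β ≈ 0.7602

Derivation:
SE = σ/√n = 15/√22 = 3.1980
Critical values: μ₀ ± z_0.025×SE = 99 ± 1.960×3.1980
Acceptance region: (92.7319, 105.2681)
Under H₁ (μ = 103): z_high = (105.2681 - 103)/3.1980 = 0.7092, z_low = (92.7319 - 103)/3.1980 = -3.2108
β = P(not reject | H₁) = Φ(0.7092) - Φ(-3.2108) ≈ 0.7602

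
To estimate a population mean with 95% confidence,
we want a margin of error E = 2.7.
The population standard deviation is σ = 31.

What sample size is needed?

z_0.025 = 1.960
n = (z×σ/E)² = (1.960×31/2.7)²
n = 506.4167
Round up: n = 507

Answer: n = 507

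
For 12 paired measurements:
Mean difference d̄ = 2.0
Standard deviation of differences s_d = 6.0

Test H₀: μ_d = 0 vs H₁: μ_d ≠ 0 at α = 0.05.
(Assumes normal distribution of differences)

Answer: t = 1.1547, fail to reject H₀

Derivation:
df = n - 1 = 11
SE = s_d/√n = 6.0/√12 = 1.7321
t = d̄/SE = 2.0/1.7321 = 1.1547
Critical value: t_{0.025,11} = ±2.201
p-value ≈ 0.2727
Decision: fail to reject H₀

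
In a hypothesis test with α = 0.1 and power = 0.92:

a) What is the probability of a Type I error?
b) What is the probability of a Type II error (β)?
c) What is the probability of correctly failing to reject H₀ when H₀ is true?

Answer: a) 0.1, b) 0.08, c) 0.9

Derivation:
a) Type I error probability = α = 0.1
b) Power = P(reject H₀ | H₁ true) = 1 - β = 0.92, so Type II error probability = β = 1 - Power = 0.08
c) P(fail to reject H₀ | H₀ true) = 1 - α = 0.9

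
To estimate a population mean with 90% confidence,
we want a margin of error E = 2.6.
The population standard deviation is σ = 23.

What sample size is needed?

z_0.05 = 1.645
n = (z×σ/E)² = (1.645×23/2.6)²
n = 211.7585
Round up: n = 212

Answer: n = 212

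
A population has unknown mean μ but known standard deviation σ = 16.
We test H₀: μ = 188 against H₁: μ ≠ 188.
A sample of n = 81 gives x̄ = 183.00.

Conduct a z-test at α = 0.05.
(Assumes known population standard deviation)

Answer: z = -2.8125, reject H₀

Derivation:
Standard error: SE = σ/√n = 16/√81 = 1.7778
z-statistic: z = (x̄ - μ₀)/SE = (183.00 - 188)/1.7778 = -2.8125
Critical value: ±1.960
p-value = 0.0049
Decision: reject H₀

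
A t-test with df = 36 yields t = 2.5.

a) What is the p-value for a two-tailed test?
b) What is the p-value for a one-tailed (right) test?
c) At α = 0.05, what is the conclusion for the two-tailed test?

Answer: a) 0.0171, b) 0.0086, c) reject H₀

Derivation:
Using t-distribution with df = 36:
a) Two-tailed: p = 2×P(T > 2.5) = 0.0171
b) One-tailed: p = P(T > 2.5) = 0.0086
c) 0.0171 < 0.05, reject H₀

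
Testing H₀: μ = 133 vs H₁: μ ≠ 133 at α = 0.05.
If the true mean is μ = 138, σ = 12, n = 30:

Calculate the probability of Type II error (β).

SE = σ/√n = 12/√30 = 2.1909
Critical values: μ₀ ± z_0.025×SE = 133 ± 1.960×2.1909
Acceptance region: (128.7058, 137.2942)
Under H₁ (μ = 138): z_high = (137.2942 - 138)/2.1909 = -0.3222, z_low = (128.7058 - 138)/2.1909 = -4.2422
β = P(not reject | H₁) = Φ(-0.3222) - Φ(-4.2422) ≈ 0.3736

Answer: β ≈ 0.3736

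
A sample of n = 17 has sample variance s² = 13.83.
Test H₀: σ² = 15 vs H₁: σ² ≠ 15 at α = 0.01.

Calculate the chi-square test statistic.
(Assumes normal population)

Answer: χ² = 14.7520, fail to reject H₀

Derivation:
df = n - 1 = 16
χ² = (n-1)s²/σ₀² = 16×13.83/15 = 14.7520
Critical values: χ²_{0.995,16} = 5.142, χ²_{0.005,16} = 34.267
Rejection region: χ² < 5.142 or χ² > 34.267
Decision: fail to reject H₀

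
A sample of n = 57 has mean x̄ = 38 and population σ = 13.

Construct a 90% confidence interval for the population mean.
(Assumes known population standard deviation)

Answer: (35.1675, 40.8325)

Derivation:
Confidence level: 90%, α = 0.1
z_0.05 = 1.645
SE = σ/√n = 13/√57 = 1.7219
Margin of error = 1.645 × 1.7219 = 2.8325
CI: x̄ ± margin = 38 ± 2.8325
CI: (35.1675, 40.8325)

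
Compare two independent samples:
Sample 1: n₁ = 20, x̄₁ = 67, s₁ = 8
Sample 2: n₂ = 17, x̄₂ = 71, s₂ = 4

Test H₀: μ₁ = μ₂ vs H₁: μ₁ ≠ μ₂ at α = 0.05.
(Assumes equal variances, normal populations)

Answer: t = -1.8698, fail to reject H₀

Derivation:
Pooled variance: s²_p = [19×8² + 16×4²]/(35) = 42.0571
s_p = 6.4851
SE = s_p×√(1/n₁ + 1/n₂) = 6.4851×√(1/20 + 1/17) = 2.1393
t = (x̄₁ - x̄₂)/SE = (67 - 71)/2.1393 = -1.8698
df = 35, t-critical = ±2.030
Decision: fail to reject H₀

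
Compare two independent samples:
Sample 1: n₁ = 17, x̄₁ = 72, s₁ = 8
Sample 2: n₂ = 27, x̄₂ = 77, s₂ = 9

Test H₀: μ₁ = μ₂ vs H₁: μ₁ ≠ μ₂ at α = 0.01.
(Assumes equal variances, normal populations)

Answer: t = -1.8707, fail to reject H₀

Derivation:
Pooled variance: s²_p = [16×8² + 26×9²]/(42) = 74.5238
s_p = 8.6327
SE = s_p×√(1/n₁ + 1/n₂) = 8.6327×√(1/17 + 1/27) = 2.6728
t = (x̄₁ - x̄₂)/SE = (72 - 77)/2.6728 = -1.8707
df = 42, t-critical = ±2.698
Decision: fail to reject H₀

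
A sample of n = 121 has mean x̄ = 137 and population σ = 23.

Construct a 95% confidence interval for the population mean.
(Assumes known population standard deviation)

Answer: (132.9018, 141.0982)

Derivation:
Confidence level: 95%, α = 0.05
z_0.025 = 1.960
SE = σ/√n = 23/√121 = 2.0909
Margin of error = 1.960 × 2.0909 = 4.0982
CI: x̄ ± margin = 137 ± 4.0982
CI: (132.9018, 141.0982)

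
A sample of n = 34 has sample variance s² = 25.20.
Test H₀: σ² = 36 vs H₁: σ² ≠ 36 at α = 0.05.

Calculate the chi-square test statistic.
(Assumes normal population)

df = n - 1 = 33
χ² = (n-1)s²/σ₀² = 33×25.20/36 = 23.1000
Critical values: χ²_{0.975,33} = 19.047, χ²_{0.025,33} = 50.725
Rejection region: χ² < 19.047 or χ² > 50.725
Decision: fail to reject H₀

Answer: χ² = 23.1000, fail to reject H₀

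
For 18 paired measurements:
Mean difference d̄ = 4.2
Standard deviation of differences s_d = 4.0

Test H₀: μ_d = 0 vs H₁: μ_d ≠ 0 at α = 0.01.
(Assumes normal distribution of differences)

Answer: t = 4.4548, reject H₀

Derivation:
df = n - 1 = 17
SE = s_d/√n = 4.0/√18 = 0.9428
t = d̄/SE = 4.2/0.9428 = 4.4548
Critical value: t_{0.005,17} = ±2.898
p-value ≈ 0.0003
Decision: reject H₀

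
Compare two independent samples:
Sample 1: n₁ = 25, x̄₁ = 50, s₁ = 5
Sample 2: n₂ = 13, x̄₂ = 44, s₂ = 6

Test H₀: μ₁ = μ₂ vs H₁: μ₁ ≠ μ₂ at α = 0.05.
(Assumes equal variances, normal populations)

Pooled variance: s²_p = [24×5² + 12×6²]/(36) = 28.6667
s_p = 5.3541
SE = s_p×√(1/n₁ + 1/n₂) = 5.3541×√(1/25 + 1/13) = 1.8308
t = (x̄₁ - x̄₂)/SE = (50 - 44)/1.8308 = 3.2773
df = 36, t-critical = ±2.028
Decision: reject H₀

Answer: t = 3.2773, reject H₀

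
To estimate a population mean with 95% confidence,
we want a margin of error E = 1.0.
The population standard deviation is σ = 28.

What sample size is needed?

z_0.025 = 1.960
n = (z×σ/E)² = (1.960×28/1.0)²
n = 3011.8144
Round up: n = 3012

Answer: n = 3012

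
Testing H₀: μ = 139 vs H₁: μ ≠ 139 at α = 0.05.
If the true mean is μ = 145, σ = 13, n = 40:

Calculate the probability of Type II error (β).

SE = σ/√n = 13/√40 = 2.0555
Critical values: μ₀ ± z_0.025×SE = 139 ± 1.960×2.0555
Acceptance region: (134.9712, 143.0288)
Under H₁ (μ = 145): z_high = (143.0288 - 145)/2.0555 = -0.9590, z_low = (134.9712 - 145)/2.0555 = -4.8790
β = P(not reject | H₁) = Φ(-0.9590) - Φ(-4.8790) ≈ 0.1688

Answer: β ≈ 0.1688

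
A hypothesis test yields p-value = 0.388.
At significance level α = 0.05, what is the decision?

Answer: fail to reject H₀

Derivation:
Compare p-value to α:
0.388 ≥ 0.05
Decision: fail to reject H₀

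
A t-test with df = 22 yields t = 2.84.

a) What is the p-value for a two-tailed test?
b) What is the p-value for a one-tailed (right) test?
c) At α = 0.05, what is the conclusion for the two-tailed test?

Answer: a) 0.0095, b) 0.0048, c) reject H₀

Derivation:
Using t-distribution with df = 22:
a) Two-tailed: p = 2×P(T > 2.84) = 0.0095
b) One-tailed: p = P(T > 2.84) = 0.0048
c) 0.0095 < 0.05, reject H₀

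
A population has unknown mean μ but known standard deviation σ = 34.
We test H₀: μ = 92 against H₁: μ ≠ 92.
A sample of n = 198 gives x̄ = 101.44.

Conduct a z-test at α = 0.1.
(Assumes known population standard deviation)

Answer: z = 3.9068, reject H₀

Derivation:
Standard error: SE = σ/√n = 34/√198 = 2.4163
z-statistic: z = (x̄ - μ₀)/SE = (101.44 - 92)/2.4163 = 3.9068
Critical value: ±1.645
p-value = 0.0001
Decision: reject H₀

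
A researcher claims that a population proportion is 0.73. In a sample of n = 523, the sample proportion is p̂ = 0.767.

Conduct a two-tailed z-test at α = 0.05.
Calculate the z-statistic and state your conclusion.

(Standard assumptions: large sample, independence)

H₀: p = 0.73, H₁: p ≠ 0.73
Standard error: SE = √(p₀(1-p₀)/n) = √(0.73×0.27/523) = 0.019413
z-statistic: z = (p̂ - p₀)/SE = (0.767 - 0.73)/0.019413 = 1.9059
Critical value: z_0.025 = ±1.960
p-value = 0.0567
Decision: fail to reject H₀ at α = 0.05

Answer: z = 1.9059, fail to reject H₀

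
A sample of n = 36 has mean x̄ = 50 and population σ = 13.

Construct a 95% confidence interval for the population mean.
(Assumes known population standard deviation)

Answer: (45.7533, 54.2467)

Derivation:
Confidence level: 95%, α = 0.05
z_0.025 = 1.960
SE = σ/√n = 13/√36 = 2.1667
Margin of error = 1.960 × 2.1667 = 4.2467
CI: x̄ ± margin = 50 ± 4.2467
CI: (45.7533, 54.2467)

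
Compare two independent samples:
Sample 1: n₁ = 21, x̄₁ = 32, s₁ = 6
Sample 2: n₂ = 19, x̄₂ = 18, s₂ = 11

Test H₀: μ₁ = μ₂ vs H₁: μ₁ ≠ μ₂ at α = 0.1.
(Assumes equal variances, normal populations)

Pooled variance: s²_p = [20×6² + 18×11²]/(38) = 76.2632
s_p = 8.7329
SE = s_p×√(1/n₁ + 1/n₂) = 8.7329×√(1/21 + 1/19) = 2.7650
t = (x̄₁ - x̄₂)/SE = (32 - 18)/2.7650 = 5.0633
df = 38, t-critical = ±1.686
Decision: reject H₀

Answer: t = 5.0633, reject H₀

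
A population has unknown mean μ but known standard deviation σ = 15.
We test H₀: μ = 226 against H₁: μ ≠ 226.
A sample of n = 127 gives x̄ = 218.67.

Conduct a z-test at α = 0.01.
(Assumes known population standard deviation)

Answer: z = -5.5071, reject H₀

Derivation:
Standard error: SE = σ/√n = 15/√127 = 1.3310
z-statistic: z = (x̄ - μ₀)/SE = (218.67 - 226)/1.3310 = -5.5071
Critical value: ±2.576
p-value < 0.0001
Decision: reject H₀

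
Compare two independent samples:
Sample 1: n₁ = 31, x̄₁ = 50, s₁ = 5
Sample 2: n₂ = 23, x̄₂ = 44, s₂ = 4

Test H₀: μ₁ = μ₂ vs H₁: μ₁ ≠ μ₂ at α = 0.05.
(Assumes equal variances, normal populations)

Pooled variance: s²_p = [30×5² + 22×4²]/(52) = 21.1923
s_p = 4.6035
SE = s_p×√(1/n₁ + 1/n₂) = 4.6035×√(1/31 + 1/23) = 1.2669
t = (x̄₁ - x̄₂)/SE = (50 - 44)/1.2669 = 4.7360
df = 52, t-critical = ±2.007
Decision: reject H₀

Answer: t = 4.7360, reject H₀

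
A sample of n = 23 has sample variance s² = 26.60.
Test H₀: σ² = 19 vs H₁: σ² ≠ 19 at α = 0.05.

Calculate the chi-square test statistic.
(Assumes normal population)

df = n - 1 = 22
χ² = (n-1)s²/σ₀² = 22×26.60/19 = 30.8000
Critical values: χ²_{0.975,22} = 10.982, χ²_{0.025,22} = 36.781
Rejection region: χ² < 10.982 or χ² > 36.781
Decision: fail to reject H₀

Answer: χ² = 30.8000, fail to reject H₀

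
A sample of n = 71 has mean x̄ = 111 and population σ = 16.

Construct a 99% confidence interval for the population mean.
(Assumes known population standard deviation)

Answer: (106.1084, 115.8916)

Derivation:
Confidence level: 99%, α = 0.01
z_0.005 = 2.576
SE = σ/√n = 16/√71 = 1.8989
Margin of error = 2.576 × 1.8989 = 4.8916
CI: x̄ ± margin = 111 ± 4.8916
CI: (106.1084, 115.8916)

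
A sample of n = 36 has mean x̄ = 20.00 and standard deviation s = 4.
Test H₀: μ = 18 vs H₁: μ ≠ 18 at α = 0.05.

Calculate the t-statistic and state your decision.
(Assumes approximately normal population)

df = n - 1 = 35
SE = s/√n = 4/√36 = 0.6667
t = (x̄ - μ₀)/SE = (20.00 - 18)/0.6667 = 2.9999
Critical value: t_{0.025,35} = ±2.030
p-value ≈ 0.0050
Decision: reject H₀

Answer: t = 2.9999, reject H₀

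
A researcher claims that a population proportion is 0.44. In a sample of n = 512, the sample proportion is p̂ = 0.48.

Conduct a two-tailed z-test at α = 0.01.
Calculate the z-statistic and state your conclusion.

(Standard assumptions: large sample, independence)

H₀: p = 0.44, H₁: p ≠ 0.44
Standard error: SE = √(p₀(1-p₀)/n) = √(0.44×0.56/512) = 0.021937
z-statistic: z = (p̂ - p₀)/SE = (0.48 - 0.44)/0.021937 = 1.8234
Critical value: z_0.005 = ±2.576
p-value = 0.0682
Decision: fail to reject H₀ at α = 0.01

Answer: z = 1.8234, fail to reject H₀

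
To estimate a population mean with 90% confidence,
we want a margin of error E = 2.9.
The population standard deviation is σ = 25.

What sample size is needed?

Answer: n = 202

Derivation:
z_0.05 = 1.645
n = (z×σ/E)² = (1.645×25/2.9)²
n = 201.1017
Round up: n = 202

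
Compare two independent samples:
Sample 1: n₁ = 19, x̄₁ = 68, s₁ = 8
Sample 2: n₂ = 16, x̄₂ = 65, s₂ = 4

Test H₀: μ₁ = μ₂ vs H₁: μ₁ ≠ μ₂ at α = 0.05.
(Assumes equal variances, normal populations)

Answer: t = 1.3613, fail to reject H₀

Derivation:
Pooled variance: s²_p = [18×8² + 15×4²]/(33) = 42.1818
s_p = 6.4948
SE = s_p×√(1/n₁ + 1/n₂) = 6.4948×√(1/19 + 1/16) = 2.2038
t = (x̄₁ - x̄₂)/SE = (68 - 65)/2.2038 = 1.3613
df = 33, t-critical = ±2.035
Decision: fail to reject H₀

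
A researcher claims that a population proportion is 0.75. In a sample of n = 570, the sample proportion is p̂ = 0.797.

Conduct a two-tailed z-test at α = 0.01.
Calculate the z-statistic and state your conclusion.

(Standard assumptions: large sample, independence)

Answer: z = 2.5914, reject H₀

Derivation:
H₀: p = 0.75, H₁: p ≠ 0.75
Standard error: SE = √(p₀(1-p₀)/n) = √(0.75×0.25/570) = 0.018137
z-statistic: z = (p̂ - p₀)/SE = (0.797 - 0.75)/0.018137 = 2.5914
Critical value: z_0.005 = ±2.576
p-value = 0.0096
Decision: reject H₀ at α = 0.01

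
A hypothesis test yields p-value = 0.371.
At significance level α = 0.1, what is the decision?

Compare p-value to α:
0.371 ≥ 0.1
Decision: fail to reject H₀

Answer: fail to reject H₀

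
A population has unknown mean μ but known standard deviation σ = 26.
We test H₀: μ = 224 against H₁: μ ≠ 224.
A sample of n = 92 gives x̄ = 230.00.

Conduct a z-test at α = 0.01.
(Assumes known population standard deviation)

Standard error: SE = σ/√n = 26/√92 = 2.7107
z-statistic: z = (x̄ - μ₀)/SE = (230.00 - 224)/2.7107 = 2.2135
Critical value: ±2.576
p-value = 0.0269
Decision: fail to reject H₀

Answer: z = 2.2135, fail to reject H₀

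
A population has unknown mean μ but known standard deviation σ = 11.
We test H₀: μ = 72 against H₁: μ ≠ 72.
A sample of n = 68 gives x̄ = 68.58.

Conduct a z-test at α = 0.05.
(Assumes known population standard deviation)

Answer: z = -2.5639, reject H₀

Derivation:
Standard error: SE = σ/√n = 11/√68 = 1.3339
z-statistic: z = (x̄ - μ₀)/SE = (68.58 - 72)/1.3339 = -2.5639
Critical value: ±1.960
p-value = 0.0104
Decision: reject H₀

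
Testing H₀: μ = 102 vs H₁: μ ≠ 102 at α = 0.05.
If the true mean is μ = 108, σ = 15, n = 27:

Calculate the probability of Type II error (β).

SE = σ/√n = 15/√27 = 2.8868
Critical values: μ₀ ± z_0.025×SE = 102 ± 1.960×2.8868
Acceptance region: (96.3419, 107.6581)
Under H₁ (μ = 108): z_high = (107.6581 - 108)/2.8868 = -0.1184, z_low = (96.3419 - 108)/2.8868 = -4.0384
β = P(not reject | H₁) = Φ(-0.1184) - Φ(-4.0384) ≈ 0.4528

Answer: β ≈ 0.4528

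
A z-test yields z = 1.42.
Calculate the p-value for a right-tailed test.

For z = 1.42:
p = P(Z > 1.42) = 1 - Φ(1.42) = 0.0778

Answer: p-value ≈ 0.0778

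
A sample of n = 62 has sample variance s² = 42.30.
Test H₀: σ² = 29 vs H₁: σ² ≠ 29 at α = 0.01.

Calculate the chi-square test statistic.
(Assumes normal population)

Answer: χ² = 88.9759, fail to reject H₀

Derivation:
df = n - 1 = 61
χ² = (n-1)s²/σ₀² = 61×42.30/29 = 88.9759
Critical values: χ²_{0.995,61} = 36.301, χ²_{0.005,61} = 93.186
Rejection region: χ² < 36.301 or χ² > 93.186
Decision: fail to reject H₀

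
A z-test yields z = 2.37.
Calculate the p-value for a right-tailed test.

Answer: p-value ≈ 0.0089

Derivation:
For z = 2.37:
p = P(Z > 2.37) = 1 - Φ(2.37) = 0.0089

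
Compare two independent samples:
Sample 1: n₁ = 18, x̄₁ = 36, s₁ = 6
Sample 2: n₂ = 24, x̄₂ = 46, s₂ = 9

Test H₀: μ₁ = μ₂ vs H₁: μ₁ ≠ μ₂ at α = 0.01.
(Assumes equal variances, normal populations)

Pooled variance: s²_p = [17×6² + 23×9²]/(40) = 61.8750
s_p = 7.8661
SE = s_p×√(1/n₁ + 1/n₂) = 7.8661×√(1/18 + 1/24) = 2.4527
t = (x̄₁ - x̄₂)/SE = (36 - 46)/2.4527 = -4.0771
df = 40, t-critical = ±2.704
Decision: reject H₀

Answer: t = -4.0771, reject H₀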